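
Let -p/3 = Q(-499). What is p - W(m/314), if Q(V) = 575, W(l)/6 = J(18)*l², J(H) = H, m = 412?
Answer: -47102613/24649 ≈ -1910.9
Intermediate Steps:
W(l) = 108*l² (W(l) = 6*(18*l²) = 108*l²)
p = -1725 (p = -3*575 = -1725)
p - W(m/314) = -1725 - 108*(412/314)² = -1725 - 108*(412*(1/314))² = -1725 - 108*(206/157)² = -1725 - 108*42436/24649 = -1725 - 1*4583088/24649 = -1725 - 4583088/24649 = -47102613/24649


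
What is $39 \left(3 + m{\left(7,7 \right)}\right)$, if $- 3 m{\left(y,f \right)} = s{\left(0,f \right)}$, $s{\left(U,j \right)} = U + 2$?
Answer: $91$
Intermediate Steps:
$s{\left(U,j \right)} = 2 + U$
$m{\left(y,f \right)} = - \frac{2}{3}$ ($m{\left(y,f \right)} = - \frac{2 + 0}{3} = \left(- \frac{1}{3}\right) 2 = - \frac{2}{3}$)
$39 \left(3 + m{\left(7,7 \right)}\right) = 39 \left(3 - \frac{2}{3}\right) = 39 \cdot \frac{7}{3} = 91$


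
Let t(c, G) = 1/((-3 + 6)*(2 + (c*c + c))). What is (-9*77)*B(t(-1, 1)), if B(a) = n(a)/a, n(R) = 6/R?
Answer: -149688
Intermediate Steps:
t(c, G) = 1/(6 + 3*c + 3*c**2) (t(c, G) = 1/(3*(2 + (c**2 + c))) = 1/(3*(2 + (c + c**2))) = 1/(3*(2 + c + c**2)) = 1/(6 + 3*c + 3*c**2))
B(a) = 6/a**2 (B(a) = (6/a)/a = 6/a**2)
(-9*77)*B(t(-1, 1)) = (-9*77)*(6/(1/(3*(2 - 1 + (-1)**2)))**2) = -4158/(1/(3*(2 - 1 + 1)))**2 = -4158/((1/3)/2)**2 = -4158/((1/3)*(1/2))**2 = -4158/6**(-2) = -4158*36 = -693*216 = -149688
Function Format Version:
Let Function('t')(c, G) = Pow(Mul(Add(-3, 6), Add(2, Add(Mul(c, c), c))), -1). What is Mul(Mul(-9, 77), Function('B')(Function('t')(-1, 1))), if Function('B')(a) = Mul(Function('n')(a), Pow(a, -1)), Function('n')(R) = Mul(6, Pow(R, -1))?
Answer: -149688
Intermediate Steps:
Function('t')(c, G) = Pow(Add(6, Mul(3, c), Mul(3, Pow(c, 2))), -1) (Function('t')(c, G) = Pow(Mul(3, Add(2, Add(Pow(c, 2), c))), -1) = Pow(Mul(3, Add(2, Add(c, Pow(c, 2)))), -1) = Pow(Mul(3, Add(2, c, Pow(c, 2))), -1) = Pow(Add(6, Mul(3, c), Mul(3, Pow(c, 2))), -1))
Function('B')(a) = Mul(6, Pow(a, -2)) (Function('B')(a) = Mul(Mul(6, Pow(a, -1)), Pow(a, -1)) = Mul(6, Pow(a, -2)))
Mul(Mul(-9, 77), Function('B')(Function('t')(-1, 1))) = Mul(Mul(-9, 77), Mul(6, Pow(Mul(Rational(1, 3), Pow(Add(2, -1, Pow(-1, 2)), -1)), -2))) = Mul(-693, Mul(6, Pow(Mul(Rational(1, 3), Pow(Add(2, -1, 1), -1)), -2))) = Mul(-693, Mul(6, Pow(Mul(Rational(1, 3), Pow(2, -1)), -2))) = Mul(-693, Mul(6, Pow(Mul(Rational(1, 3), Rational(1, 2)), -2))) = Mul(-693, Mul(6, Pow(Rational(1, 6), -2))) = Mul(-693, Mul(6, 36)) = Mul(-693, 216) = -149688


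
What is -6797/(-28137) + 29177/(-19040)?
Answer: -691538369/535728480 ≈ -1.2908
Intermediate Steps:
-6797/(-28137) + 29177/(-19040) = -6797*(-1/28137) + 29177*(-1/19040) = 6797/28137 - 29177/19040 = -691538369/535728480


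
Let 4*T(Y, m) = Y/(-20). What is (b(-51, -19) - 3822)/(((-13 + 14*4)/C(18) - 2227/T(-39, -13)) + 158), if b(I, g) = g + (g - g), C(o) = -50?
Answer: 7489950/8601577 ≈ 0.87076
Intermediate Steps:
T(Y, m) = -Y/80 (T(Y, m) = (Y/(-20))/4 = (Y*(-1/20))/4 = (-Y/20)/4 = -Y/80)
b(I, g) = g (b(I, g) = g + 0 = g)
(b(-51, -19) - 3822)/(((-13 + 14*4)/C(18) - 2227/T(-39, -13)) + 158) = (-19 - 3822)/(((-13 + 14*4)/(-50) - 2227/((-1/80*(-39)))) + 158) = -3841/(((-13 + 56)*(-1/50) - 2227/39/80) + 158) = -3841/((43*(-1/50) - 2227*80/39) + 158) = -3841/((-43/50 - 178160/39) + 158) = -3841/(-8909677/1950 + 158) = -3841/(-8601577/1950) = -3841*(-1950/8601577) = 7489950/8601577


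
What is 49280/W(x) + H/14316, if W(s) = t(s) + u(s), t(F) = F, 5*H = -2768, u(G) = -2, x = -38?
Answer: -22047332/17895 ≈ -1232.0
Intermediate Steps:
H = -2768/5 (H = (1/5)*(-2768) = -2768/5 ≈ -553.60)
W(s) = -2 + s (W(s) = s - 2 = -2 + s)
49280/W(x) + H/14316 = 49280/(-2 - 38) - 2768/5/14316 = 49280/(-40) - 2768/5*1/14316 = 49280*(-1/40) - 692/17895 = -1232 - 692/17895 = -22047332/17895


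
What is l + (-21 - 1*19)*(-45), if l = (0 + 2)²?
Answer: 1804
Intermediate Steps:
l = 4 (l = 2² = 4)
l + (-21 - 1*19)*(-45) = 4 + (-21 - 1*19)*(-45) = 4 + (-21 - 19)*(-45) = 4 - 40*(-45) = 4 + 1800 = 1804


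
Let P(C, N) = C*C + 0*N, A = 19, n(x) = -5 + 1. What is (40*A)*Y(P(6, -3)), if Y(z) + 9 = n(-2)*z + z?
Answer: -88920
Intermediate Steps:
n(x) = -4
P(C, N) = C² (P(C, N) = C² + 0 = C²)
Y(z) = -9 - 3*z (Y(z) = -9 + (-4*z + z) = -9 - 3*z)
(40*A)*Y(P(6, -3)) = (40*19)*(-9 - 3*6²) = 760*(-9 - 3*36) = 760*(-9 - 108) = 760*(-117) = -88920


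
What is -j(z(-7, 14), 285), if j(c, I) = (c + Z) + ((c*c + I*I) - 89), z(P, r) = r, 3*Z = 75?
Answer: -81371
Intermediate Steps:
Z = 25 (Z = (⅓)*75 = 25)
j(c, I) = -64 + c + I² + c² (j(c, I) = (c + 25) + ((c*c + I*I) - 89) = (25 + c) + ((c² + I²) - 89) = (25 + c) + ((I² + c²) - 89) = (25 + c) + (-89 + I² + c²) = -64 + c + I² + c²)
-j(z(-7, 14), 285) = -(-64 + 14 + 285² + 14²) = -(-64 + 14 + 81225 + 196) = -1*81371 = -81371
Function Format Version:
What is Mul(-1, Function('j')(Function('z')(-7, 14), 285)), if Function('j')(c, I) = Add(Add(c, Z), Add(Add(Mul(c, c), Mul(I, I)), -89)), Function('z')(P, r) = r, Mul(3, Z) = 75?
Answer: -81371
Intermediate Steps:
Z = 25 (Z = Mul(Rational(1, 3), 75) = 25)
Function('j')(c, I) = Add(-64, c, Pow(I, 2), Pow(c, 2)) (Function('j')(c, I) = Add(Add(c, 25), Add(Add(Mul(c, c), Mul(I, I)), -89)) = Add(Add(25, c), Add(Add(Pow(c, 2), Pow(I, 2)), -89)) = Add(Add(25, c), Add(Add(Pow(I, 2), Pow(c, 2)), -89)) = Add(Add(25, c), Add(-89, Pow(I, 2), Pow(c, 2))) = Add(-64, c, Pow(I, 2), Pow(c, 2)))
Mul(-1, Function('j')(Function('z')(-7, 14), 285)) = Mul(-1, Add(-64, 14, Pow(285, 2), Pow(14, 2))) = Mul(-1, Add(-64, 14, 81225, 196)) = Mul(-1, 81371) = -81371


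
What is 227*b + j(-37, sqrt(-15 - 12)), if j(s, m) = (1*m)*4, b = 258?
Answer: 58566 + 12*I*sqrt(3) ≈ 58566.0 + 20.785*I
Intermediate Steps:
j(s, m) = 4*m (j(s, m) = m*4 = 4*m)
227*b + j(-37, sqrt(-15 - 12)) = 227*258 + 4*sqrt(-15 - 12) = 58566 + 4*sqrt(-27) = 58566 + 4*(3*I*sqrt(3)) = 58566 + 12*I*sqrt(3)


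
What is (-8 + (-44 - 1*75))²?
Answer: 16129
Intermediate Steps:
(-8 + (-44 - 1*75))² = (-8 + (-44 - 75))² = (-8 - 119)² = (-127)² = 16129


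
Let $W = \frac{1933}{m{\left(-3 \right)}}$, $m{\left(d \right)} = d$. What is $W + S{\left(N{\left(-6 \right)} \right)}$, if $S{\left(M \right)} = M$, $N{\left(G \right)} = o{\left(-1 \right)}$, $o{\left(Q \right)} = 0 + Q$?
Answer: $- \frac{1936}{3} \approx -645.33$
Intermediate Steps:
$o{\left(Q \right)} = Q$
$N{\left(G \right)} = -1$
$W = - \frac{1933}{3}$ ($W = \frac{1933}{-3} = 1933 \left(- \frac{1}{3}\right) = - \frac{1933}{3} \approx -644.33$)
$W + S{\left(N{\left(-6 \right)} \right)} = - \frac{1933}{3} - 1 = - \frac{1936}{3}$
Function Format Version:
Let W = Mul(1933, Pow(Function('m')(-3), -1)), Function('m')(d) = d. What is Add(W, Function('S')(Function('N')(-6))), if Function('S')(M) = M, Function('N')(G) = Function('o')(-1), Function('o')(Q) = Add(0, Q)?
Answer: Rational(-1936, 3) ≈ -645.33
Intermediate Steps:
Function('o')(Q) = Q
Function('N')(G) = -1
W = Rational(-1933, 3) (W = Mul(1933, Pow(-3, -1)) = Mul(1933, Rational(-1, 3)) = Rational(-1933, 3) ≈ -644.33)
Add(W, Function('S')(Function('N')(-6))) = Add(Rational(-1933, 3), -1) = Rational(-1936, 3)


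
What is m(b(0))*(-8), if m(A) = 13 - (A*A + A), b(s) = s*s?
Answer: -104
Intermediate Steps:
b(s) = s**2
m(A) = 13 - A - A**2 (m(A) = 13 - (A**2 + A) = 13 - (A + A**2) = 13 + (-A - A**2) = 13 - A - A**2)
m(b(0))*(-8) = (13 - 1*0**2 - (0**2)**2)*(-8) = (13 - 1*0 - 1*0**2)*(-8) = (13 + 0 - 1*0)*(-8) = (13 + 0 + 0)*(-8) = 13*(-8) = -104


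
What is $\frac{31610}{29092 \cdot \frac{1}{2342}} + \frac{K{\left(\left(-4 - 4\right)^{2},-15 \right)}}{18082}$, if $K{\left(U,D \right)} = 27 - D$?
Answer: $\frac{167327861588}{65755193} \approx 2544.7$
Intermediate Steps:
$\frac{31610}{29092 \cdot \frac{1}{2342}} + \frac{K{\left(\left(-4 - 4\right)^{2},-15 \right)}}{18082} = \frac{31610}{29092 \cdot \frac{1}{2342}} + \frac{27 - -15}{18082} = \frac{31610}{29092 \cdot \frac{1}{2342}} + \left(27 + 15\right) \frac{1}{18082} = \frac{31610}{\frac{14546}{1171}} + 42 \cdot \frac{1}{18082} = 31610 \cdot \frac{1171}{14546} + \frac{21}{9041} = \frac{18507655}{7273} + \frac{21}{9041} = \frac{167327861588}{65755193}$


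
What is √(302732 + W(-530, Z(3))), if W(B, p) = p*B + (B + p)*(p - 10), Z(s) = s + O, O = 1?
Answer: 6*√8438 ≈ 551.15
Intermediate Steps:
Z(s) = 1 + s (Z(s) = s + 1 = 1 + s)
W(B, p) = B*p + (-10 + p)*(B + p) (W(B, p) = B*p + (B + p)*(-10 + p) = B*p + (-10 + p)*(B + p))
√(302732 + W(-530, Z(3))) = √(302732 + ((1 + 3)² - 10*(-530) - 10*(1 + 3) + 2*(-530)*(1 + 3))) = √(302732 + (4² + 5300 - 10*4 + 2*(-530)*4)) = √(302732 + (16 + 5300 - 40 - 4240)) = √(302732 + 1036) = √303768 = 6*√8438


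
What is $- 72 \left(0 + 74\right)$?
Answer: $-5328$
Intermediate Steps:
$- 72 \left(0 + 74\right) = \left(-72\right) 74 = -5328$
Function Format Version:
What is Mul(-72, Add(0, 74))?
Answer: -5328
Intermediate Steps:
Mul(-72, Add(0, 74)) = Mul(-72, 74) = -5328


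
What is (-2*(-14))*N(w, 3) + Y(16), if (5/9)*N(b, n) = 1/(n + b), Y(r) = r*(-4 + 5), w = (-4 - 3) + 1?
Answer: -⅘ ≈ -0.80000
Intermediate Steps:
w = -6 (w = -7 + 1 = -6)
Y(r) = r (Y(r) = r*1 = r)
N(b, n) = 9/(5*(b + n)) (N(b, n) = 9/(5*(n + b)) = 9/(5*(b + n)))
(-2*(-14))*N(w, 3) + Y(16) = (-2*(-14))*(9/(5*(-6 + 3))) + 16 = 28*((9/5)/(-3)) + 16 = 28*((9/5)*(-⅓)) + 16 = 28*(-⅗) + 16 = -84/5 + 16 = -⅘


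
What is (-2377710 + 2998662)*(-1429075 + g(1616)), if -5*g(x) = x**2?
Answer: -6058523723112/5 ≈ -1.2117e+12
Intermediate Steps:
g(x) = -x**2/5
(-2377710 + 2998662)*(-1429075 + g(1616)) = (-2377710 + 2998662)*(-1429075 - 1/5*1616**2) = 620952*(-1429075 - 1/5*2611456) = 620952*(-1429075 - 2611456/5) = 620952*(-9756831/5) = -6058523723112/5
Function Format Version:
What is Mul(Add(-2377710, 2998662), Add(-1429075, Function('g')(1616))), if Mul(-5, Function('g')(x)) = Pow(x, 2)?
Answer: Rational(-6058523723112, 5) ≈ -1.2117e+12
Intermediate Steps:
Function('g')(x) = Mul(Rational(-1, 5), Pow(x, 2))
Mul(Add(-2377710, 2998662), Add(-1429075, Function('g')(1616))) = Mul(Add(-2377710, 2998662), Add(-1429075, Mul(Rational(-1, 5), Pow(1616, 2)))) = Mul(620952, Add(-1429075, Mul(Rational(-1, 5), 2611456))) = Mul(620952, Add(-1429075, Rational(-2611456, 5))) = Mul(620952, Rational(-9756831, 5)) = Rational(-6058523723112, 5)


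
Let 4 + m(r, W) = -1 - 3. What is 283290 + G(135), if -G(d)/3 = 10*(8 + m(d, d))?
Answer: 283290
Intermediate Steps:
m(r, W) = -8 (m(r, W) = -4 + (-1 - 3) = -4 - 4 = -8)
G(d) = 0 (G(d) = -30*(8 - 8) = -30*0 = -3*0 = 0)
283290 + G(135) = 283290 + 0 = 283290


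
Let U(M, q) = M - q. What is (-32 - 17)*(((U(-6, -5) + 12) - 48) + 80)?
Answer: -2107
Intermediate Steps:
(-32 - 17)*(((U(-6, -5) + 12) - 48) + 80) = (-32 - 17)*((((-6 - 1*(-5)) + 12) - 48) + 80) = -49*((((-6 + 5) + 12) - 48) + 80) = -49*(((-1 + 12) - 48) + 80) = -49*((11 - 48) + 80) = -49*(-37 + 80) = -49*43 = -2107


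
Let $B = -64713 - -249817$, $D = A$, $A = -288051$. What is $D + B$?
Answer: $-102947$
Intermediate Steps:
$D = -288051$
$B = 185104$ ($B = -64713 + 249817 = 185104$)
$D + B = -288051 + 185104 = -102947$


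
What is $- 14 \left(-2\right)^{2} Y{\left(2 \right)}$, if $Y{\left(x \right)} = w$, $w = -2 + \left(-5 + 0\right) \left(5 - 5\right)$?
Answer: $112$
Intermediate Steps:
$w = -2$ ($w = -2 - 0 = -2 + 0 = -2$)
$Y{\left(x \right)} = -2$
$- 14 \left(-2\right)^{2} Y{\left(2 \right)} = - 14 \left(-2\right)^{2} \left(-2\right) = \left(-14\right) 4 \left(-2\right) = \left(-56\right) \left(-2\right) = 112$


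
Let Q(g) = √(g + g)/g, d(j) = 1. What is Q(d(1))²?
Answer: 2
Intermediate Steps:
Q(g) = √2/√g (Q(g) = √(2*g)/g = (√2*√g)/g = √2/√g)
Q(d(1))² = (√2/√1)² = (√2*1)² = (√2)² = 2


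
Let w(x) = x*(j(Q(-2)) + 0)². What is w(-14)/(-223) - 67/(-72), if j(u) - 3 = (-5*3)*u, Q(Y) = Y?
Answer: 1112653/16056 ≈ 69.298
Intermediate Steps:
j(u) = 3 - 15*u (j(u) = 3 + (-5*3)*u = 3 - 15*u)
w(x) = 1089*x (w(x) = x*((3 - 15*(-2)) + 0)² = x*((3 + 30) + 0)² = x*(33 + 0)² = x*33² = x*1089 = 1089*x)
w(-14)/(-223) - 67/(-72) = (1089*(-14))/(-223) - 67/(-72) = -15246*(-1/223) - 67*(-1/72) = 15246/223 + 67/72 = 1112653/16056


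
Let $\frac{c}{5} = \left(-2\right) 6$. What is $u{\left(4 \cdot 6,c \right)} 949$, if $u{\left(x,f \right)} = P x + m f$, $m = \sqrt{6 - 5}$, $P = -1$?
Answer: $-79716$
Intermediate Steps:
$c = -60$ ($c = 5 \left(\left(-2\right) 6\right) = 5 \left(-12\right) = -60$)
$m = 1$ ($m = \sqrt{1} = 1$)
$u{\left(x,f \right)} = f - x$ ($u{\left(x,f \right)} = - x + 1 f = - x + f = f - x$)
$u{\left(4 \cdot 6,c \right)} 949 = \left(-60 - 4 \cdot 6\right) 949 = \left(-60 - 24\right) 949 = \left(-84\right) 949 = -79716$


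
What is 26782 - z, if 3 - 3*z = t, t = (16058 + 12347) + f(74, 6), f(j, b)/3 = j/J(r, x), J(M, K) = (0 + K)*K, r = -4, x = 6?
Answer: 652525/18 ≈ 36251.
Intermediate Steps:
J(M, K) = K**2 (J(M, K) = K*K = K**2)
f(j, b) = j/12 (f(j, b) = 3*(j/(6**2)) = 3*(j/36) = j/12)
t = 170467/6 (t = (16058 + 12347) + (1/12)*74 = 28405 + 37/6 = 170467/6 ≈ 28411.)
z = -170449/18 (z = 1 - 1/3*170467/6 = 1 - 170467/18 = -170449/18 ≈ -9469.4)
26782 - z = 26782 - 1*(-170449/18) = 26782 + 170449/18 = 652525/18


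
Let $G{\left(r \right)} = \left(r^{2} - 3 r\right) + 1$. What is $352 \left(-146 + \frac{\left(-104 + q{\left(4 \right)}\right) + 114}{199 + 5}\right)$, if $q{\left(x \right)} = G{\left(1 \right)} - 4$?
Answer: $- \frac{2620552}{51} \approx -51383.0$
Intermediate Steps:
$G{\left(r \right)} = 1 + r^{2} - 3 r$
$q{\left(x \right)} = -5$ ($q{\left(x \right)} = \left(1 + 1^{2} - 3\right) - 4 = \left(1 + 1 - 3\right) - 4 = -1 - 4 = -5$)
$352 \left(-146 + \frac{\left(-104 + q{\left(4 \right)}\right) + 114}{199 + 5}\right) = 352 \left(-146 + \frac{\left(-104 - 5\right) + 114}{199 + 5}\right) = 352 \left(-146 + \frac{-109 + 114}{204}\right) = 352 \left(-146 + 5 \cdot \frac{1}{204}\right) = 352 \left(-146 + \frac{5}{204}\right) = 352 \left(- \frac{29779}{204}\right) = - \frac{2620552}{51}$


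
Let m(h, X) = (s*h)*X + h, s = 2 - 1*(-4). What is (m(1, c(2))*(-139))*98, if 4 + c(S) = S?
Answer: 149842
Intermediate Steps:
s = 6 (s = 2 + 4 = 6)
c(S) = -4 + S
m(h, X) = h + 6*X*h (m(h, X) = (6*h)*X + h = 6*X*h + h = h + 6*X*h)
(m(1, c(2))*(-139))*98 = ((1*(1 + 6*(-4 + 2)))*(-139))*98 = ((1*(1 + 6*(-2)))*(-139))*98 = ((1*(1 - 12))*(-139))*98 = ((1*(-11))*(-139))*98 = -11*(-139)*98 = 1529*98 = 149842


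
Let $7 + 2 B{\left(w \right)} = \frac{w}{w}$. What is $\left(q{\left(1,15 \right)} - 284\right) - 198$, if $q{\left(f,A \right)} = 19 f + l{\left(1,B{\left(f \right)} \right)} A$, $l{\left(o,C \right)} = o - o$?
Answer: $-463$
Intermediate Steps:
$B{\left(w \right)} = -3$ ($B{\left(w \right)} = - \frac{7}{2} + \frac{w \frac{1}{w}}{2} = - \frac{7}{2} + \frac{1}{2} \cdot 1 = - \frac{7}{2} + \frac{1}{2} = -3$)
$l{\left(o,C \right)} = 0$
$q{\left(f,A \right)} = 19 f$ ($q{\left(f,A \right)} = 19 f + 0 A = 19 f + 0 = 19 f$)
$\left(q{\left(1,15 \right)} - 284\right) - 198 = \left(19 \cdot 1 - 284\right) - 198 = \left(19 - 284\right) - 198 = -265 - 198 = -463$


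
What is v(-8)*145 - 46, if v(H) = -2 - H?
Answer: 824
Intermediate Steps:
v(-8)*145 - 46 = (-2 - 1*(-8))*145 - 46 = (-2 + 8)*145 - 46 = 6*145 - 46 = 870 - 46 = 824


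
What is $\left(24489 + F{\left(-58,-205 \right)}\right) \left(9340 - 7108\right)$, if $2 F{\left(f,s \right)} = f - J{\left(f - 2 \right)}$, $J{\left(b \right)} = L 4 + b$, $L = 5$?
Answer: $54639360$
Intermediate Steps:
$J{\left(b \right)} = 20 + b$ ($J{\left(b \right)} = 5 \cdot 4 + b = 20 + b$)
$F{\left(f,s \right)} = -9$ ($F{\left(f,s \right)} = \frac{f - \left(20 + \left(f - 2\right)\right)}{2} = \frac{f - \left(20 + \left(-2 + f\right)\right)}{2} = \frac{f - \left(18 + f\right)}{2} = \frac{1}{2} \left(-18\right) = -9$)
$\left(24489 + F{\left(-58,-205 \right)}\right) \left(9340 - 7108\right) = \left(24489 - 9\right) \left(9340 - 7108\right) = 24480 \cdot 2232 = 54639360$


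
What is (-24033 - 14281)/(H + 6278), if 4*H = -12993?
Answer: -153256/12119 ≈ -12.646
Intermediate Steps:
H = -12993/4 (H = (1/4)*(-12993) = -12993/4 ≈ -3248.3)
(-24033 - 14281)/(H + 6278) = (-24033 - 14281)/(-12993/4 + 6278) = -38314/12119/4 = -38314*4/12119 = -153256/12119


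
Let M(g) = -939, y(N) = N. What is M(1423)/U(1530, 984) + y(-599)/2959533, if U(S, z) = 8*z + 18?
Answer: -927909199/7783571790 ≈ -0.11921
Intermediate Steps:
U(S, z) = 18 + 8*z
M(1423)/U(1530, 984) + y(-599)/2959533 = -939/(18 + 8*984) - 599/2959533 = -939/(18 + 7872) - 599*1/2959533 = -939/7890 - 599/2959533 = -939*1/7890 - 599/2959533 = -313/2630 - 599/2959533 = -927909199/7783571790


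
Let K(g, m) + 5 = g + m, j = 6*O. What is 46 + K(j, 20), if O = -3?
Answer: 43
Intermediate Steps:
j = -18 (j = 6*(-3) = -18)
K(g, m) = -5 + g + m (K(g, m) = -5 + (g + m) = -5 + g + m)
46 + K(j, 20) = 46 + (-5 - 18 + 20) = 46 - 3 = 43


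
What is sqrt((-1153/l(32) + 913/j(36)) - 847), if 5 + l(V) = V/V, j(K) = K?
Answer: I*sqrt(19202)/6 ≈ 23.095*I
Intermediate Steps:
l(V) = -4 (l(V) = -5 + V/V = -5 + 1 = -4)
sqrt((-1153/l(32) + 913/j(36)) - 847) = sqrt((-1153/(-4) + 913/36) - 847) = sqrt((-1153*(-1/4) + 913*(1/36)) - 847) = sqrt((1153/4 + 913/36) - 847) = sqrt(5645/18 - 847) = sqrt(-9601/18) = I*sqrt(19202)/6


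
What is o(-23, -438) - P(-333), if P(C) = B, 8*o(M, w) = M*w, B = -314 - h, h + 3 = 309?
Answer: 7517/4 ≈ 1879.3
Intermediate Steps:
h = 306 (h = -3 + 309 = 306)
B = -620 (B = -314 - 1*306 = -314 - 306 = -620)
o(M, w) = M*w/8 (o(M, w) = (M*w)/8 = M*w/8)
P(C) = -620
o(-23, -438) - P(-333) = (⅛)*(-23)*(-438) - 1*(-620) = 5037/4 + 620 = 7517/4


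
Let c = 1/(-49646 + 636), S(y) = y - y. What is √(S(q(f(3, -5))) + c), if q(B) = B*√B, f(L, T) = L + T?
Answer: I*√290/3770 ≈ 0.0045171*I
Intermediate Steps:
q(B) = B^(3/2)
S(y) = 0
c = -1/49010 (c = 1/(-49010) = -1/49010 ≈ -2.0404e-5)
√(S(q(f(3, -5))) + c) = √(0 - 1/49010) = √(-1/49010) = I*√290/3770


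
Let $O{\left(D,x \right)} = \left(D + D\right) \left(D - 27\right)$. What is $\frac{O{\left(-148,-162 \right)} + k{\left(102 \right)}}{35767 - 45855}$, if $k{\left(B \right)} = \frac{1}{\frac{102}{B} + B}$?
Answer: $- \frac{5335401}{1039064} \approx -5.1348$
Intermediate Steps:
$O{\left(D,x \right)} = 2 D \left(-27 + D\right)$
$k{\left(B \right)} = \frac{1}{B + \frac{102}{B}}$
$\frac{O{\left(-148,-162 \right)} + k{\left(102 \right)}}{35767 - 45855} = \frac{2 \left(-148\right) \left(-27 - 148\right) + \frac{102}{102 + 102^{2}}}{35767 - 45855} = \frac{2 \left(-148\right) \left(-175\right) + \frac{102}{102 + 10404}}{-10088} = \left(51800 + \frac{102}{10506}\right) \left(- \frac{1}{10088}\right) = \left(51800 + 102 \cdot \frac{1}{10506}\right) \left(- \frac{1}{10088}\right) = \left(51800 + \frac{1}{103}\right) \left(- \frac{1}{10088}\right) = \frac{5335401}{103} \left(- \frac{1}{10088}\right) = - \frac{5335401}{1039064}$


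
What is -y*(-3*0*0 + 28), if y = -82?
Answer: 2296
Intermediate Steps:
-y*(-3*0*0 + 28) = -(-82)*(-3*0*0 + 28) = -(-82)*(0*0 + 28) = -(-82)*(0 + 28) = -(-82)*28 = -1*(-2296) = 2296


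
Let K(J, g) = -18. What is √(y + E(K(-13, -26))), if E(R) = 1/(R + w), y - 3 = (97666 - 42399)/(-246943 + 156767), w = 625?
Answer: √111828718762589/6842104 ≈ 1.5456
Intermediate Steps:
y = 215261/90176 (y = 3 + (97666 - 42399)/(-246943 + 156767) = 3 + 55267/(-90176) = 3 + 55267*(-1/90176) = 3 - 55267/90176 = 215261/90176 ≈ 2.3871)
E(R) = 1/(625 + R) (E(R) = 1/(R + 625) = 1/(625 + R))
√(y + E(K(-13, -26))) = √(215261/90176 + 1/(625 - 18)) = √(215261/90176 + 1/607) = √(130753603/54736832) = √111828718762589/6842104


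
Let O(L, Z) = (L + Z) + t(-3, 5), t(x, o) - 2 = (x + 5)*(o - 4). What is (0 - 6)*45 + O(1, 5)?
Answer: -260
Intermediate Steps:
t(x, o) = 2 + (-4 + o)*(5 + x) (t(x, o) = 2 + (x + 5)*(o - 4) = 2 + (5 + x)*(-4 + o) = 2 + (-4 + o)*(5 + x))
O(L, Z) = 4 + L + Z (O(L, Z) = (L + Z) + (-18 - 4*(-3) + 5*5 + 5*(-3)) = (L + Z) + (-18 + 12 + 25 - 15) = (L + Z) + 4 = 4 + L + Z)
(0 - 6)*45 + O(1, 5) = (0 - 6)*45 + (4 + 1 + 5) = -6*45 + 10 = -270 + 10 = -260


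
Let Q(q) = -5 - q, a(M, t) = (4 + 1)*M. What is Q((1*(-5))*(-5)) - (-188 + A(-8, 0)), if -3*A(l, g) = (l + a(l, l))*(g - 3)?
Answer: 206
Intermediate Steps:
a(M, t) = 5*M
A(l, g) = -2*l*(-3 + g) (A(l, g) = -(l + 5*l)*(g - 3)/3 = -6*l*(-3 + g)/3 = -2*l*(-3 + g))
Q((1*(-5))*(-5)) - (-188 + A(-8, 0)) = (-5 - 1*(-5)*(-5)) - (-188 + 2*(-8)*(3 - 1*0)) = (-5 - (-5)*(-5)) - (-188 + 2*(-8)*(3 + 0)) = (-5 - 1*25) - (-188 + 2*(-8)*3) = (-5 - 25) - (-188 - 48) = -30 - 1*(-236) = -30 + 236 = 206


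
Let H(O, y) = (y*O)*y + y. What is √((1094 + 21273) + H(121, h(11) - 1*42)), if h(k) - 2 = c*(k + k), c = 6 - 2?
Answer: √301199 ≈ 548.82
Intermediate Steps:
c = 4
h(k) = 2 + 8*k (h(k) = 2 + 4*(k + k) = 2 + 4*(2*k) = 2 + 8*k)
H(O, y) = y + O*y² (H(O, y) = (O*y)*y + y = O*y² + y = y + O*y²)
√((1094 + 21273) + H(121, h(11) - 1*42)) = √((1094 + 21273) + ((2 + 8*11) - 1*42)*(1 + 121*((2 + 8*11) - 1*42))) = √(22367 + ((2 + 88) - 42)*(1 + 121*((2 + 88) - 42))) = √(22367 + (90 - 42)*(1 + 121*(90 - 42))) = √(22367 + 48*(1 + 121*48)) = √(22367 + 48*(1 + 5808)) = √(22367 + 48*5809) = √(22367 + 278832) = √301199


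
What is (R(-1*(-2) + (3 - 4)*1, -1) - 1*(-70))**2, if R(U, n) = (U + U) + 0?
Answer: 5184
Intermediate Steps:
R(U, n) = 2*U (R(U, n) = 2*U + 0 = 2*U)
(R(-1*(-2) + (3 - 4)*1, -1) - 1*(-70))**2 = (2*(-1*(-2) + (3 - 4)*1) - 1*(-70))**2 = (2*(2 - 1*1) + 70)**2 = (2*(2 - 1) + 70)**2 = (2*1 + 70)**2 = (2 + 70)**2 = 72**2 = 5184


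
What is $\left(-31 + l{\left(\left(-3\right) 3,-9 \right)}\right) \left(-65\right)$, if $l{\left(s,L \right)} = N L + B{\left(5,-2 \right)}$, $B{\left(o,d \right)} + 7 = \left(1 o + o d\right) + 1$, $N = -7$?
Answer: $-1365$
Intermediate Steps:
$B{\left(o,d \right)} = -6 + o + d o$ ($B{\left(o,d \right)} = -7 + \left(\left(1 o + o d\right) + 1\right) = -7 + \left(\left(o + d o\right) + 1\right) = -7 + \left(1 + o + d o\right) = -6 + o + d o$)
$l{\left(s,L \right)} = -11 - 7 L$ ($l{\left(s,L \right)} = - 7 L - 11 = -11 - 7 L$)
$\left(-31 + l{\left(\left(-3\right) 3,-9 \right)}\right) \left(-65\right) = \left(-31 - -52\right) \left(-65\right) = \left(-31 + \left(-11 + 63\right)\right) \left(-65\right) = \left(-31 + 52\right) \left(-65\right) = 21 \left(-65\right) = -1365$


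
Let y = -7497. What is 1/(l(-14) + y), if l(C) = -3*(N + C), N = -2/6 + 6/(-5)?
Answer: -5/37252 ≈ -0.00013422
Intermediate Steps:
N = -23/15 (N = -2*⅙ + 6*(-⅕) = -⅓ - 6/5 = -23/15 ≈ -1.5333)
l(C) = 23/5 - 3*C (l(C) = -3*(-23/15 + C) = 23/5 - 3*C)
1/(l(-14) + y) = 1/((23/5 - 3*(-14)) - 7497) = 1/((23/5 + 42) - 7497) = 1/(233/5 - 7497) = 1/(-37252/5) = -5/37252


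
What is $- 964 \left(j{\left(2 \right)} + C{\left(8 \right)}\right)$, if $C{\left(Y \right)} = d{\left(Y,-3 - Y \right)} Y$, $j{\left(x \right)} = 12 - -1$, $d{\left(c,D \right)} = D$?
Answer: $72300$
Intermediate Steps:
$j{\left(x \right)} = 13$ ($j{\left(x \right)} = 12 + 1 = 13$)
$C{\left(Y \right)} = Y \left(-3 - Y\right)$ ($C{\left(Y \right)} = \left(-3 - Y\right) Y = Y \left(-3 - Y\right)$)
$- 964 \left(j{\left(2 \right)} + C{\left(8 \right)}\right) = - 964 \left(13 - 8 \left(3 + 8\right)\right) = - 964 \left(13 - 8 \cdot 11\right) = - 964 \left(13 - 88\right) = \left(-964\right) \left(-75\right) = 72300$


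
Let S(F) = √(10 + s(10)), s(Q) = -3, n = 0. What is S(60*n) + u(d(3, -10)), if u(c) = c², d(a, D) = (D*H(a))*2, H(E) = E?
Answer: 3600 + √7 ≈ 3602.6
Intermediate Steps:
S(F) = √7 (S(F) = √(10 - 3) = √7)
d(a, D) = 2*D*a (d(a, D) = (D*a)*2 = 2*D*a)
S(60*n) + u(d(3, -10)) = √7 + (2*(-10)*3)² = √7 + (-60)² = √7 + 3600 = 3600 + √7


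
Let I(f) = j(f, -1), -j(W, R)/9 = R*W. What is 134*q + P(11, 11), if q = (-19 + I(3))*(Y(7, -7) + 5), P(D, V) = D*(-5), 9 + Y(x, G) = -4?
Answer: -8631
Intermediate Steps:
Y(x, G) = -13 (Y(x, G) = -9 - 4 = -13)
P(D, V) = -5*D
j(W, R) = -9*R*W
I(f) = 9*f (I(f) = -9*(-1)*f = 9*f)
q = -64 (q = (-19 + 9*3)*(-13 + 5) = (-19 + 27)*(-8) = 8*(-8) = -64)
134*q + P(11, 11) = 134*(-64) - 5*11 = -8576 - 55 = -8631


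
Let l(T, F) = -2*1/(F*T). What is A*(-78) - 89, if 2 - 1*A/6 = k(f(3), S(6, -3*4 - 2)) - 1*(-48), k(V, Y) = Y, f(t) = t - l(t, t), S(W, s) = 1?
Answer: 21907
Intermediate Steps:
l(T, F) = -2/(F*T) (l(T, F) = -2*1/(F*T) = -2/(F*T))
f(t) = t + 2/t² (f(t) = t - (-2)/(t*t) = t - (-2)/t² = t + 2/t²)
A = -282 (A = 12 - 6*(1 - 1*(-48)) = 12 - 6*(1 + 48) = 12 - 6*49 = 12 - 294 = -282)
A*(-78) - 89 = -282*(-78) - 89 = 21996 - 89 = 21907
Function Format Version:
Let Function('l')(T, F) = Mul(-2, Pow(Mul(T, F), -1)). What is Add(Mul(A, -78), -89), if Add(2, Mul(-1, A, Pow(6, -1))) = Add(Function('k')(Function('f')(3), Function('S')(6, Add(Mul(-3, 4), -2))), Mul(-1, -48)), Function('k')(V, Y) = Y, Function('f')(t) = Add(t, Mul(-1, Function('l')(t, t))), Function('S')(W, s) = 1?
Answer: 21907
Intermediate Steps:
Function('l')(T, F) = Mul(-2, Pow(F, -1), Pow(T, -1)) (Function('l')(T, F) = Mul(-2, Pow(Mul(F, T), -1)) = Mul(-2, Mul(Pow(F, -1), Pow(T, -1))) = Mul(-2, Pow(F, -1), Pow(T, -1)))
Function('f')(t) = Add(t, Mul(2, Pow(t, -2))) (Function('f')(t) = Add(t, Mul(-1, Mul(-2, Pow(t, -1), Pow(t, -1)))) = Add(t, Mul(-1, Mul(-2, Pow(t, -2)))) = Add(t, Mul(2, Pow(t, -2))))
A = -282 (A = Add(12, Mul(-6, Add(1, Mul(-1, -48)))) = Add(12, Mul(-6, Add(1, 48))) = Add(12, Mul(-6, 49)) = Add(12, -294) = -282)
Add(Mul(A, -78), -89) = Add(Mul(-282, -78), -89) = Add(21996, -89) = 21907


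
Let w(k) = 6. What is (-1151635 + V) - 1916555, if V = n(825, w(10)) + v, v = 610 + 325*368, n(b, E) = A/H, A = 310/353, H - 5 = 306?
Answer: -323638088030/109783 ≈ -2.9480e+6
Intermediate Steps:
H = 311 (H = 5 + 306 = 311)
A = 310/353 (A = 310*(1/353) = 310/353 ≈ 0.87819)
n(b, E) = 310/109783 (n(b, E) = (310/353)/311 = (310/353)*(1/311) = 310/109783)
v = 120210 (v = 610 + 119600 = 120210)
V = 13197014740/109783 (V = 310/109783 + 120210 = 13197014740/109783 ≈ 1.2021e+5)
(-1151635 + V) - 1916555 = (-1151635 + 13197014740/109783) - 1916555 = -113232930465/109783 - 1916555 = -323638088030/109783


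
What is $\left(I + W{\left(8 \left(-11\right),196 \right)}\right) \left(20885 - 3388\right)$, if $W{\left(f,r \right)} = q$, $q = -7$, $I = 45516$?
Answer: $796270973$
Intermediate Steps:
$W{\left(f,r \right)} = -7$
$\left(I + W{\left(8 \left(-11\right),196 \right)}\right) \left(20885 - 3388\right) = \left(45516 - 7\right) \left(20885 - 3388\right) = 45509 \cdot 17497 = 796270973$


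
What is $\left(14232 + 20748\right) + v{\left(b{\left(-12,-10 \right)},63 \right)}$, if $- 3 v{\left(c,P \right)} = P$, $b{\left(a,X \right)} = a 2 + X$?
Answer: $34959$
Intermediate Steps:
$b{\left(a,X \right)} = X + 2 a$ ($b{\left(a,X \right)} = 2 a + X = X + 2 a$)
$v{\left(c,P \right)} = - \frac{P}{3}$
$\left(14232 + 20748\right) + v{\left(b{\left(-12,-10 \right)},63 \right)} = \left(14232 + 20748\right) - 21 = 34980 - 21 = 34959$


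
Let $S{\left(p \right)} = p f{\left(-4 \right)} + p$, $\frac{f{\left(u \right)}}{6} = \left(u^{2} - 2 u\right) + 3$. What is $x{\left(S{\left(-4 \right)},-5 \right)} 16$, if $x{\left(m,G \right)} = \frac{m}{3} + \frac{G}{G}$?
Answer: $- \frac{10384}{3} \approx -3461.3$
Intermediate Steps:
$f{\left(u \right)} = 18 - 12 u + 6 u^{2}$ ($f{\left(u \right)} = 6 \left(\left(u^{2} - 2 u\right) + 3\right) = 6 \left(3 + u^{2} - 2 u\right) = 18 - 12 u + 6 u^{2}$)
$S{\left(p \right)} = 163 p$ ($S{\left(p \right)} = p \left(18 - -48 + 6 \left(-4\right)^{2}\right) + p = p \left(18 + 48 + 6 \cdot 16\right) + p = p \left(18 + 48 + 96\right) + p = p 162 + p = 162 p + p = 163 p$)
$x{\left(m,G \right)} = 1 + \frac{m}{3}$ ($x{\left(m,G \right)} = m \frac{1}{3} + 1 = \frac{m}{3} + 1 = 1 + \frac{m}{3}$)
$x{\left(S{\left(-4 \right)},-5 \right)} 16 = \left(1 + \frac{163 \left(-4\right)}{3}\right) 16 = \left(1 + \frac{1}{3} \left(-652\right)\right) 16 = \left(1 - \frac{652}{3}\right) 16 = \left(- \frac{649}{3}\right) 16 = - \frac{10384}{3}$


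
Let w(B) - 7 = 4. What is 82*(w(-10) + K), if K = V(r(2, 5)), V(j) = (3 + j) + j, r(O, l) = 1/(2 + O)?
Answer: 1189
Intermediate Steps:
w(B) = 11 (w(B) = 7 + 4 = 11)
V(j) = 3 + 2*j
K = 7/2 (K = 3 + 2/(2 + 2) = 3 + 2/4 = 3 + 2*(¼) = 3 + ½ = 7/2 ≈ 3.5000)
82*(w(-10) + K) = 82*(11 + 7/2) = 82*(29/2) = 1189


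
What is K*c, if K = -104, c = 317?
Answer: -32968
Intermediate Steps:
K*c = -104*317 = -32968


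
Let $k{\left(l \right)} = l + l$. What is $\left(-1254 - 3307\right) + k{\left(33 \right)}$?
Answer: $-4495$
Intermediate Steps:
$k{\left(l \right)} = 2 l$
$\left(-1254 - 3307\right) + k{\left(33 \right)} = \left(-1254 - 3307\right) + 2 \cdot 33 = -4561 + 66 = -4495$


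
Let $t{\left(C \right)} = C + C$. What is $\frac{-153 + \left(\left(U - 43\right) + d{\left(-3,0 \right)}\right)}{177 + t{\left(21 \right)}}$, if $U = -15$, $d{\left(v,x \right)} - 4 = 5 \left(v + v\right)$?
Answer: $- \frac{79}{73} \approx -1.0822$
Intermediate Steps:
$d{\left(v,x \right)} = 4 + 10 v$ ($d{\left(v,x \right)} = 4 + 5 \left(v + v\right) = 4 + 5 \cdot 2 v = 4 + 10 v$)
$t{\left(C \right)} = 2 C$
$\frac{-153 + \left(\left(U - 43\right) + d{\left(-3,0 \right)}\right)}{177 + t{\left(21 \right)}} = \frac{-153 + \left(\left(-15 - 43\right) + \left(4 + 10 \left(-3\right)\right)\right)}{177 + 2 \cdot 21} = \frac{-153 + \left(-58 + \left(4 - 30\right)\right)}{177 + 42} = \frac{-153 - 84}{219} = \left(-153 - 84\right) \frac{1}{219} = \left(-237\right) \frac{1}{219} = - \frac{79}{73}$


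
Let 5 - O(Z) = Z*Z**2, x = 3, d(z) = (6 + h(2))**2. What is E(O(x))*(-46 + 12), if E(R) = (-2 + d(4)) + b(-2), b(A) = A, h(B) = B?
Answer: -2040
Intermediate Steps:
d(z) = 64 (d(z) = (6 + 2)**2 = 8**2 = 64)
O(Z) = 5 - Z**3 (O(Z) = 5 - Z*Z**2 = 5 - Z**3)
E(R) = 60 (E(R) = (-2 + 64) - 2 = 62 - 2 = 60)
E(O(x))*(-46 + 12) = 60*(-46 + 12) = 60*(-34) = -2040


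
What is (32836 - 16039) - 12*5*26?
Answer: 15237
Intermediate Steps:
(32836 - 16039) - 12*5*26 = 16797 - 60*26 = 16797 - 1560 = 15237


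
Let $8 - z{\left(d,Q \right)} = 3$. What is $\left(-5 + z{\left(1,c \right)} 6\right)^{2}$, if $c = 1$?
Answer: $625$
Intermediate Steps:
$z{\left(d,Q \right)} = 5$ ($z{\left(d,Q \right)} = 8 - 3 = 5$)
$\left(-5 + z{\left(1,c \right)} 6\right)^{2} = \left(-5 + 5 \cdot 6\right)^{2} = \left(-5 + 30\right)^{2} = 25^{2} = 625$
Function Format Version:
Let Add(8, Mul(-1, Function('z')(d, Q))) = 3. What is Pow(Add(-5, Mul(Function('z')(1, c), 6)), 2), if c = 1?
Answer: 625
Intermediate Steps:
Function('z')(d, Q) = 5 (Function('z')(d, Q) = Add(8, Mul(-1, 3)) = Add(8, -3) = 5)
Pow(Add(-5, Mul(Function('z')(1, c), 6)), 2) = Pow(Add(-5, Mul(5, 6)), 2) = Pow(Add(-5, 30), 2) = Pow(25, 2) = 625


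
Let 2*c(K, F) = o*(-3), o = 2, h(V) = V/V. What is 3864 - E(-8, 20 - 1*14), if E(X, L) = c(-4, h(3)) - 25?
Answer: 3892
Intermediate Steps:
h(V) = 1
c(K, F) = -3 (c(K, F) = (2*(-3))/2 = (½)*(-6) = -3)
E(X, L) = -28 (E(X, L) = -3 - 25 = -28)
3864 - E(-8, 20 - 1*14) = 3864 - 1*(-28) = 3864 + 28 = 3892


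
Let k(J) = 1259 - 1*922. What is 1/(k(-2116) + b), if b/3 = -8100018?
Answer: -1/24299717 ≈ -4.1153e-8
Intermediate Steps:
b = -24300054 (b = 3*(-8100018) = -24300054)
k(J) = 337 (k(J) = 1259 - 922 = 337)
1/(k(-2116) + b) = 1/(337 - 24300054) = 1/(-24299717) = -1/24299717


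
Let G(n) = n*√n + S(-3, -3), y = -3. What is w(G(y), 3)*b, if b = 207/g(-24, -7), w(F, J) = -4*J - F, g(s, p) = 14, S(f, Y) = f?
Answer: -1863/14 + 621*I*√3/14 ≈ -133.07 + 76.829*I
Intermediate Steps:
G(n) = -3 + n^(3/2) (G(n) = n*√n - 3 = n^(3/2) - 3 = -3 + n^(3/2))
w(F, J) = -F - 4*J
b = 207/14 ≈ 14.786
w(G(y), 3)*b = (-(-3 + (-3)^(3/2)) - 4*3)*(207/14) = (-(-3 - 3*I*√3) - 12)*(207/14) = ((3 + 3*I*√3) - 12)*(207/14) = (-9 + 3*I*√3)*(207/14) = -1863/14 + 621*I*√3/14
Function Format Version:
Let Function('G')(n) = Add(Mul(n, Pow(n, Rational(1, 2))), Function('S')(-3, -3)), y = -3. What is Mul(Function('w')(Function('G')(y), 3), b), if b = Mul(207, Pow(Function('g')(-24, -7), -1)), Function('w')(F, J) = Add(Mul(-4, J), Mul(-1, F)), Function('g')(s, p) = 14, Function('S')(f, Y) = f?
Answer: Add(Rational(-1863, 14), Mul(Rational(621, 14), I, Pow(3, Rational(1, 2)))) ≈ Add(-133.07, Mul(76.829, I))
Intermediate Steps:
Function('G')(n) = Add(-3, Pow(n, Rational(3, 2))) (Function('G')(n) = Add(Mul(n, Pow(n, Rational(1, 2))), -3) = Add(Pow(n, Rational(3, 2)), -3) = Add(-3, Pow(n, Rational(3, 2))))
Function('w')(F, J) = Add(Mul(-1, F), Mul(-4, J))
b = Rational(207, 14) (b = Mul(207, Pow(14, -1)) = Mul(207, Rational(1, 14)) = Rational(207, 14) ≈ 14.786)
Mul(Function('w')(Function('G')(y), 3), b) = Mul(Add(Mul(-1, Add(-3, Pow(-3, Rational(3, 2)))), Mul(-4, 3)), Rational(207, 14)) = Mul(Add(Mul(-1, Add(-3, Mul(-3, I, Pow(3, Rational(1, 2))))), -12), Rational(207, 14)) = Mul(Add(Add(3, Mul(3, I, Pow(3, Rational(1, 2)))), -12), Rational(207, 14)) = Mul(Add(-9, Mul(3, I, Pow(3, Rational(1, 2)))), Rational(207, 14)) = Add(Rational(-1863, 14), Mul(Rational(621, 14), I, Pow(3, Rational(1, 2))))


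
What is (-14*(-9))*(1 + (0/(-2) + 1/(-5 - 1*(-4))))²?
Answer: 0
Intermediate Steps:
(-14*(-9))*(1 + (0/(-2) + 1/(-5 - 1*(-4))))² = 126*(1 + (0*(-½) + 1/(-5 + 4)))² = 126*(1 + (0 + 1/(-1)))² = 126*(1 + (0 + 1*(-1)))² = 126*(1 + (0 - 1))² = 126*(1 - 1)² = 126*0² = 126*0 = 0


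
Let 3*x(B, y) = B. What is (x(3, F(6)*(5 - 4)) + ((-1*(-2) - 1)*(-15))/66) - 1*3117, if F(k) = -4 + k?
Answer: -68557/22 ≈ -3116.2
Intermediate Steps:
x(B, y) = B/3
(x(3, F(6)*(5 - 4)) + ((-1*(-2) - 1)*(-15))/66) - 1*3117 = ((⅓)*3 + ((-1*(-2) - 1)*(-15))/66) - 1*3117 = (1 + ((2 - 1)*(-15))*(1/66)) - 3117 = (1 + (1*(-15))*(1/66)) - 3117 = (1 - 15*1/66) - 3117 = (1 - 5/22) - 3117 = 17/22 - 3117 = -68557/22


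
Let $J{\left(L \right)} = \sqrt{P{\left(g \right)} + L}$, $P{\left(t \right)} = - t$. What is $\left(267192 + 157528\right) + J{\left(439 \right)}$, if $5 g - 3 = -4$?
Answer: $424720 + \frac{6 \sqrt{305}}{5} \approx 4.2474 \cdot 10^{5}$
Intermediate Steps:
$g = - \frac{1}{5}$ ($g = \frac{3}{5} + \frac{1}{5} \left(-4\right) = \frac{3}{5} - \frac{4}{5} = - \frac{1}{5} \approx -0.2$)
$J{\left(L \right)} = \sqrt{\frac{1}{5} + L}$ ($J{\left(L \right)} = \sqrt{\left(-1\right) \left(- \frac{1}{5}\right) + L} = \sqrt{\frac{1}{5} + L}$)
$\left(267192 + 157528\right) + J{\left(439 \right)} = \left(267192 + 157528\right) + \frac{\sqrt{5 + 25 \cdot 439}}{5} = 424720 + \frac{\sqrt{5 + 10975}}{5} = 424720 + \frac{\sqrt{10980}}{5} = 424720 + \frac{6 \sqrt{305}}{5}$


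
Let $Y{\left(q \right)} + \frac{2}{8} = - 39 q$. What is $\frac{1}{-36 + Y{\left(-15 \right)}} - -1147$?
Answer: $\frac{2517669}{2195} \approx 1147.0$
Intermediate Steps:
$Y{\left(q \right)} = - \frac{1}{4} - 39 q$
$\frac{1}{-36 + Y{\left(-15 \right)}} - -1147 = \frac{1}{-36 - - \frac{2339}{4}} - -1147 = \frac{1}{-36 + \left(- \frac{1}{4} + 585\right)} + 1147 = \frac{1}{-36 + \frac{2339}{4}} + 1147 = \frac{1}{\frac{2195}{4}} + 1147 = \frac{4}{2195} + 1147 = \frac{2517669}{2195}$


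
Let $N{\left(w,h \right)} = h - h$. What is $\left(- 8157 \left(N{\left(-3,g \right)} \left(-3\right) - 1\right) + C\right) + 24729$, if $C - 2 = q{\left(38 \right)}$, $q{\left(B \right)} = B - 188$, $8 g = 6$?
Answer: $32738$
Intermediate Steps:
$g = \frac{3}{4}$ ($g = \frac{1}{8} \cdot 6 = \frac{3}{4} \approx 0.75$)
$q{\left(B \right)} = -188 + B$ ($q{\left(B \right)} = B - 188 = -188 + B$)
$C = -148$ ($C = 2 + \left(-188 + 38\right) = 2 - 150 = -148$)
$N{\left(w,h \right)} = 0$
$\left(- 8157 \left(N{\left(-3,g \right)} \left(-3\right) - 1\right) + C\right) + 24729 = \left(- 8157 \left(0 \left(-3\right) - 1\right) - 148\right) + 24729 = \left(- 8157 \left(0 - 1\right) - 148\right) + 24729 = \left(\left(-8157\right) \left(-1\right) - 148\right) + 24729 = \left(8157 - 148\right) + 24729 = 8009 + 24729 = 32738$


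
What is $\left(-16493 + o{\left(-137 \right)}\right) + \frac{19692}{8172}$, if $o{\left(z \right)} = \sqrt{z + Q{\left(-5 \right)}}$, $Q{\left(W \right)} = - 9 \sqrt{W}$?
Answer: $- \frac{3743364}{227} + \sqrt{-137 - 9 i \sqrt{5}} \approx -16490.0 - 11.736 i$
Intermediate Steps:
$o{\left(z \right)} = \sqrt{z - 9 i \sqrt{5}}$ ($o{\left(z \right)} = \sqrt{z - 9 \sqrt{-5}} = \sqrt{z - 9 i \sqrt{5}}$)
$\left(-16493 + o{\left(-137 \right)}\right) + \frac{19692}{8172} = \left(-16493 + \sqrt{-137 - 9 i \sqrt{5}}\right) + \frac{19692}{8172} = \left(-16493 + \sqrt{-137 - 9 i \sqrt{5}}\right) + 19692 \cdot \frac{1}{8172} = \left(-16493 + \sqrt{-137 - 9 i \sqrt{5}}\right) + \frac{547}{227} = - \frac{3743364}{227} + \sqrt{-137 - 9 i \sqrt{5}}$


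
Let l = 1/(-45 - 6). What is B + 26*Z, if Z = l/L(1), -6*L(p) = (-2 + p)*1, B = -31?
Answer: -579/17 ≈ -34.059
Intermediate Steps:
L(p) = ⅓ - p/6 (L(p) = -(-2 + p)/6 = ⅓ - p/6)
l = -1/51 (l = 1/(-51) = -1/51 ≈ -0.019608)
Z = -2/17 (Z = -1/(51*(⅓ - ⅙*1)) = -1/(51*(⅓ - ⅙)) = -1/(51*⅙) = -1/51*6 = -2/17 ≈ -0.11765)
B + 26*Z = -31 + 26*(-2/17) = -31 - 52/17 = -579/17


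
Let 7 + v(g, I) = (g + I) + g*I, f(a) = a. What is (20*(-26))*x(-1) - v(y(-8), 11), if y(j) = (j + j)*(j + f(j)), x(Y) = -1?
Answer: -2556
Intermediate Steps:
y(j) = 4*j² (y(j) = (j + j)*(j + j) = (2*j)*(2*j) = 4*j²)
v(g, I) = -7 + I + g + I*g (v(g, I) = -7 + ((g + I) + g*I) = -7 + ((I + g) + I*g) = -7 + (I + g + I*g) = -7 + I + g + I*g)
(20*(-26))*x(-1) - v(y(-8), 11) = (20*(-26))*(-1) - (-7 + 11 + 4*(-8)² + 11*(4*(-8)²)) = -520*(-1) - (-7 + 11 + 4*64 + 11*(4*64)) = 520 - (-7 + 11 + 256 + 11*256) = 520 - (-7 + 11 + 256 + 2816) = 520 - 1*3076 = 520 - 3076 = -2556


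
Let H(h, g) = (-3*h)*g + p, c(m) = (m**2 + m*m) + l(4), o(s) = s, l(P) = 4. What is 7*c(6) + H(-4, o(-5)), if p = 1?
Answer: 473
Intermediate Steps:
c(m) = 4 + 2*m**2 (c(m) = (m**2 + m*m) + 4 = (m**2 + m**2) + 4 = 2*m**2 + 4 = 4 + 2*m**2)
H(h, g) = 1 - 3*g*h (H(h, g) = (-3*h)*g + 1 = -3*g*h + 1 = 1 - 3*g*h)
7*c(6) + H(-4, o(-5)) = 7*(4 + 2*6**2) + (1 - 3*(-5)*(-4)) = 7*(4 + 2*36) + (1 - 60) = 7*(4 + 72) - 59 = 7*76 - 59 = 532 - 59 = 473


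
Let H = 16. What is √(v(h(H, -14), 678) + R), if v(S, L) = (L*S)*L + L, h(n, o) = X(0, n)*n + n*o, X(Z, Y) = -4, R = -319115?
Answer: I*√132707429 ≈ 11520.0*I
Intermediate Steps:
h(n, o) = -4*n + n*o
v(S, L) = L + S*L² (v(S, L) = S*L² + L = L + S*L²)
√(v(h(H, -14), 678) + R) = √(678*(1 + 678*(16*(-4 - 14))) - 319115) = √(678*(1 + 678*(16*(-18))) - 319115) = √(678*(1 + 678*(-288)) - 319115) = √(678*(1 - 195264) - 319115) = √(678*(-195263) - 319115) = √(-132388314 - 319115) = √(-132707429) = I*√132707429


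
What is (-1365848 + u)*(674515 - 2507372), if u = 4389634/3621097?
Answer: 9065060913895222054/3621097 ≈ 2.5034e+12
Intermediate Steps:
u = 4389634/3621097 (u = 4389634*(1/3621097) = 4389634/3621097 ≈ 1.2122)
(-1365848 + u)*(674515 - 2507372) = (-1365848 + 4389634/3621097)*(674515 - 2507372) = -4945863705622/3621097*(-1832857) = 9065060913895222054/3621097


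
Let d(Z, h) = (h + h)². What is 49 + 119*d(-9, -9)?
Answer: 38605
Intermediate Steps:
d(Z, h) = 4*h² (d(Z, h) = (2*h)² = 4*h²)
49 + 119*d(-9, -9) = 49 + 119*(4*(-9)²) = 49 + 119*(4*81) = 49 + 119*324 = 49 + 38556 = 38605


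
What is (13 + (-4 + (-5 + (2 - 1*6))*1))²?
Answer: 0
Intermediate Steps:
(13 + (-4 + (-5 + (2 - 1*6))*1))² = (13 + (-4 + (-5 + (2 - 6))*1))² = (13 + (-4 + (-5 - 4)*1))² = (13 + (-4 - 9*1))² = (13 + (-4 - 9))² = (13 - 13)² = 0² = 0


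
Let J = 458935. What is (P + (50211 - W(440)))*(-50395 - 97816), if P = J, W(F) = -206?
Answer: -75491569272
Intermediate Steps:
P = 458935
(P + (50211 - W(440)))*(-50395 - 97816) = (458935 + (50211 - 1*(-206)))*(-50395 - 97816) = (458935 + (50211 + 206))*(-148211) = (458935 + 50417)*(-148211) = 509352*(-148211) = -75491569272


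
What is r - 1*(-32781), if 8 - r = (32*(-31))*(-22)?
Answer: 10965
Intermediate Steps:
r = -21816 (r = 8 - 32*(-31)*(-22) = 8 - (-992)*(-22) = 8 - 1*21824 = 8 - 21824 = -21816)
r - 1*(-32781) = -21816 - 1*(-32781) = -21816 + 32781 = 10965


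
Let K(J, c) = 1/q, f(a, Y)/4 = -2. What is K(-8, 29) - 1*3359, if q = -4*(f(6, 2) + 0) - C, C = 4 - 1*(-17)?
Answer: -36948/11 ≈ -3358.9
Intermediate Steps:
f(a, Y) = -8 (f(a, Y) = 4*(-2) = -8)
C = 21 (C = 4 + 17 = 21)
q = 11 (q = -4*(-8 + 0) - 1*21 = -4*(-8) - 21 = 32 - 21 = 11)
K(J, c) = 1/11
K(-8, 29) - 1*3359 = 1/11 - 1*3359 = 1/11 - 3359 = -36948/11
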